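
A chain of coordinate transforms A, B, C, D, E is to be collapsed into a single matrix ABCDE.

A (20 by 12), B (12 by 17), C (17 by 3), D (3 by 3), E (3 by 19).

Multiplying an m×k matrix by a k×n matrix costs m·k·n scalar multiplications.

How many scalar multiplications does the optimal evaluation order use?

Adjacent pairs: AB = 20·12·17 = 4080; BC = 12·17·3 = 612; CD = 17·3·3 = 153; DE = 3·3·19 = 171.
Length 3: A..C: k=1: 0+612+20·12·3=1332; k=2: 4080+0+20·17·3=5100 → min 1332 | B..D: k=2: 0+153+12·17·3=765; k=3: 612+0+12·3·3=720 → min 720 | C..E: k=3: 0+171+17·3·19=1140; k=4: 153+0+17·3·19=1122 → min 1122.
Length 4: A..D: k=1: 0+720+20·12·3=1440; k=2: 4080+153+20·17·3=5253; k=3: 1332+0+20·3·3=1512 → min 1440 | B..E: k=2: 0+1122+12·17·19=4998; k=3: 612+171+12·3·19=1467; k=4: 720+0+12·3·19=1404 → min 1404.
Length 5: A..E: k=1: 0+1404+20·12·19=5964; k=2: 4080+1122+20·17·19=11662; k=3: 1332+171+20·3·19=2643; k=4: 1440+0+20·3·19=2580 → min 2580.
Optimal order: ((A((BC)D))E) with cost 2580.

2580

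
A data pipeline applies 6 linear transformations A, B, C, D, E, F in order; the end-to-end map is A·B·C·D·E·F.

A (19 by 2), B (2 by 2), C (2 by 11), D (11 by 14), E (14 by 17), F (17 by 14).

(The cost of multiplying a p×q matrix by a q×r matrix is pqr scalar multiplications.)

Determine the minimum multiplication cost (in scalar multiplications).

1836

Adjacent pairs: AB = 19·2·2 = 76; BC = 2·2·11 = 44; CD = 2·11·14 = 308; DE = 11·14·17 = 2618; EF = 14·17·14 = 3332.
Length 3: A..C: k=1: 0+44+19·2·11=462; k=2: 76+0+19·2·11=494 → min 462 | B..D: k=2: 0+308+2·2·14=364; k=3: 44+0+2·11·14=352 → min 352 | C..E: k=3: 0+2618+2·11·17=2992; k=4: 308+0+2·14·17=784 → min 784 | D..F: k=4: 0+3332+11·14·14=5488; k=5: 2618+0+11·17·14=5236 → min 5236.
Length 4: A..D: k=1: 0+352+19·2·14=884; k=2: 76+308+19·2·14=916; k=3: 462+0+19·11·14=3388 → min 884 | B..E: k=2: 0+784+2·2·17=852; k=3: 44+2618+2·11·17=3036; k=4: 352+0+2·14·17=828 → min 828 | C..F: k=3: 0+5236+2·11·14=5544; k=4: 308+3332+2·14·14=4032; k=5: 784+0+2·17·14=1260 → min 1260.
Length 5: A..E: k=1: 0+828+19·2·17=1474; k=2: 76+784+19·2·17=1506; k=3: 462+2618+19·11·17=6633; k=4: 884+0+19·14·17=5406 → min 1474 | B..F: k=2: 0+1260+2·2·14=1316; k=3: 44+5236+2·11·14=5588; k=4: 352+3332+2·14·14=4076; k=5: 828+0+2·17·14=1304 → min 1304.
Length 6: A..F: k=1: 0+1304+19·2·14=1836; k=2: 76+1260+19·2·14=1868; k=3: 462+5236+19·11·14=8624; k=4: 884+3332+19·14·14=7940; k=5: 1474+0+19·17·14=5996 → min 1836.
Optimal order: (A·((((B·C)·D)·E)·F)) with cost 1836.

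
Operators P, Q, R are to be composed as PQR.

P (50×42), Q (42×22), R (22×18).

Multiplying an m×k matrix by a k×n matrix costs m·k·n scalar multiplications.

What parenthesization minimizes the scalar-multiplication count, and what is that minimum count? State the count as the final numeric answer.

54432

(P(QR)): cost 54432.
((PQ)R): cost 66000.
Optimal: (P(QR)) with cost 54432.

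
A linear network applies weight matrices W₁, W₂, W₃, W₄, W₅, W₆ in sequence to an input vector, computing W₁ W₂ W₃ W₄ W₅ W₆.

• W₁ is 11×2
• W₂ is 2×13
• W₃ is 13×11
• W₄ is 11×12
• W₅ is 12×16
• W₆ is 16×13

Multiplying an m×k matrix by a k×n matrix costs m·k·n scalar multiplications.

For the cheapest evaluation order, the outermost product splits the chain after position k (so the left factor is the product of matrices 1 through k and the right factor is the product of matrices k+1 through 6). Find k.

1

Adjacent pairs: W₁W₂ = 11·2·13 = 286; W₂W₃ = 2·13·11 = 286; W₃W₄ = 13·11·12 = 1716; W₄W₅ = 11·12·16 = 2112; W₅W₆ = 12·16·13 = 2496.
Length 3: W₁..W₃: k=1: 0+286+11·2·11=528; k=2: 286+0+11·13·11=1859 → min 528 | W₂..W₄: k=2: 0+1716+2·13·12=2028; k=3: 286+0+2·11·12=550 → min 550 | W₃..W₅: k=3: 0+2112+13·11·16=4400; k=4: 1716+0+13·12·16=4212 → min 4212 | W₄..W₆: k=4: 0+2496+11·12·13=4212; k=5: 2112+0+11·16·13=4400 → min 4212.
Length 4: W₁..W₄: k=1: 0+550+11·2·12=814; k=2: 286+1716+11·13·12=3718; k=3: 528+0+11·11·12=1980 → min 814 | W₂..W₅: k=2: 0+4212+2·13·16=4628; k=3: 286+2112+2·11·16=2750; k=4: 550+0+2·12·16=934 → min 934 | W₃..W₆: k=3: 0+4212+13·11·13=6071; k=4: 1716+2496+13·12·13=6240; k=5: 4212+0+13·16·13=6916 → min 6071.
Length 5: W₁..W₅: k=1: 0+934+11·2·16=1286; k=2: 286+4212+11·13·16=6786; k=3: 528+2112+11·11·16=4576; k=4: 814+0+11·12·16=2926 → min 1286 | W₂..W₆: k=2: 0+6071+2·13·13=6409; k=3: 286+4212+2·11·13=4784; k=4: 550+2496+2·12·13=3358; k=5: 934+0+2·16·13=1350 → min 1350.
Top-level splits: k=1: (W₁..W₁)·(W₂..W₆) → 0+1350+11·2·13 = 1636; k=2: (W₁..W₂)·(W₃..W₆) → 286+6071+11·13·13 = 8216; k=3: (W₁..W₃)·(W₄..W₆) → 528+4212+11·11·13 = 6313; k=4: (W₁..W₄)·(W₅..W₆) → 814+2496+11·12·13 = 5026; k=5: (W₁..W₅)·(W₆..W₆) → 1286+0+11·16·13 = 3574.
Best split is after W₁, i.e. k = 1.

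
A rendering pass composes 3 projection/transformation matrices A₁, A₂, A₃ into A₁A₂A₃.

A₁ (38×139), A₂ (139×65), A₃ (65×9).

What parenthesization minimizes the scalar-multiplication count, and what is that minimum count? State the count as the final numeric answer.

(A₁(A₂A₃)): cost 128853.
((A₁A₂)A₃): cost 365560.
Optimal: (A₁(A₂A₃)) with cost 128853.

128853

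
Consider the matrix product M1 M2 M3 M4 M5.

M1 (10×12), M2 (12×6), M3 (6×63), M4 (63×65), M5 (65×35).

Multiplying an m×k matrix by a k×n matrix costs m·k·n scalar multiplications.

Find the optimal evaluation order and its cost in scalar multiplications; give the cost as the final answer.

41040

Adjacent pairs: M1M2 = 10·12·6 = 720; M2M3 = 12·6·63 = 4536; M3M4 = 6·63·65 = 24570; M4M5 = 63·65·35 = 143325.
Length 3: M1..M3: k=1: 0+4536+10·12·63=12096; k=2: 720+0+10·6·63=4500 → min 4500 | M2..M4: k=2: 0+24570+12·6·65=29250; k=3: 4536+0+12·63·65=53676 → min 29250 | M3..M5: k=3: 0+143325+6·63·35=156555; k=4: 24570+0+6·65·35=38220 → min 38220.
Length 4: M1..M4: k=1: 0+29250+10·12·65=37050; k=2: 720+24570+10·6·65=29190; k=3: 4500+0+10·63·65=45450 → min 29190 | M2..M5: k=2: 0+38220+12·6·35=40740; k=3: 4536+143325+12·63·35=174321; k=4: 29250+0+12·65·35=56550 → min 40740.
Length 5: M1..M5: k=1: 0+40740+10·12·35=44940; k=2: 720+38220+10·6·35=41040; k=3: 4500+143325+10·63·35=169875; k=4: 29190+0+10·65·35=51940 → min 41040.
Optimal parenthesization: ((M1 M2) ((M3 M4) M5)) with cost 41040.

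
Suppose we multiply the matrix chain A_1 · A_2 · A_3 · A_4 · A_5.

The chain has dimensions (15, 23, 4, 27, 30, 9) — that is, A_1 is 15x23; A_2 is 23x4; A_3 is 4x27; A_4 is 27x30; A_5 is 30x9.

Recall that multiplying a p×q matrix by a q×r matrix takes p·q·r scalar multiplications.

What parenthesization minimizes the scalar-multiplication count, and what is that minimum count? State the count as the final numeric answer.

Adjacent pairs: A_1A_2 = 15·23·4 = 1380; A_2A_3 = 23·4·27 = 2484; A_3A_4 = 4·27·30 = 3240; A_4A_5 = 27·30·9 = 7290.
Length 3: A_1..A_3: k=1: 0+2484+15·23·27=11799; k=2: 1380+0+15·4·27=3000 → min 3000 | A_2..A_4: k=2: 0+3240+23·4·30=6000; k=3: 2484+0+23·27·30=21114 → min 6000 | A_3..A_5: k=3: 0+7290+4·27·9=8262; k=4: 3240+0+4·30·9=4320 → min 4320.
Length 4: A_1..A_4: k=1: 0+6000+15·23·30=16350; k=2: 1380+3240+15·4·30=6420; k=3: 3000+0+15·27·30=15150 → min 6420 | A_2..A_5: k=2: 0+4320+23·4·9=5148; k=3: 2484+7290+23·27·9=15363; k=4: 6000+0+23·30·9=12210 → min 5148.
Length 5: A_1..A_5: k=1: 0+5148+15·23·9=8253; k=2: 1380+4320+15·4·9=6240; k=3: 3000+7290+15·27·9=13935; k=4: 6420+0+15·30·9=10470 → min 6240.
Optimal parenthesization: ((A_1 · A_2) · ((A_3 · A_4) · A_5)) with cost 6240.

6240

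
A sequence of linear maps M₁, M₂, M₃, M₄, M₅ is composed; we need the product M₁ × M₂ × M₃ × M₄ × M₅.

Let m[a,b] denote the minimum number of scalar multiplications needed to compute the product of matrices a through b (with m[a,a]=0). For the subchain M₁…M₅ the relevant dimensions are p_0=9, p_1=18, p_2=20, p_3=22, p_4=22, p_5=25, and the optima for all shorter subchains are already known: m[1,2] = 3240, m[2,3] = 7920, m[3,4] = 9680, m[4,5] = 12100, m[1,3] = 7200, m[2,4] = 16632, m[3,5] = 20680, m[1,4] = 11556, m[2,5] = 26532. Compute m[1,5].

16506

m[1,5] = min over k∈[1,4] of m[1,k]+m[k+1,5]+p_{0}·p_k·p_{5}.
k=1: 0 + 26532 + 9·18·25 = 30582; k=2: 3240 + 20680 + 9·20·25 = 28420; k=3: 7200 + 12100 + 9·22·25 = 24250; k=4: 11556 + 0 + 9·22·25 = 16506.
Minimum: 16506 at k=4.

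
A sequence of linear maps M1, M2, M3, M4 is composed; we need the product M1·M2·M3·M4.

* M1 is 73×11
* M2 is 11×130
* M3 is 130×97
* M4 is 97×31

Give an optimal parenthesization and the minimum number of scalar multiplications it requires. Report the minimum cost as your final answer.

196680

Adjacent pairs: M1M2 = 73·11·130 = 104390; M2M3 = 11·130·97 = 138710; M3M4 = 130·97·31 = 390910.
Length 3: M1..M3: k=1: 0+138710+73·11·97=216601; k=2: 104390+0+73·130·97=1024920 → min 216601 | M2..M4: k=2: 0+390910+11·130·31=435240; k=3: 138710+0+11·97·31=171787 → min 171787.
Length 4: M1..M4: k=1: 0+171787+73·11·31=196680; k=2: 104390+390910+73·130·31=789490; k=3: 216601+0+73·97·31=436112 → min 196680.
Optimal parenthesization: (M1·((M2·M3)·M4)) with cost 196680.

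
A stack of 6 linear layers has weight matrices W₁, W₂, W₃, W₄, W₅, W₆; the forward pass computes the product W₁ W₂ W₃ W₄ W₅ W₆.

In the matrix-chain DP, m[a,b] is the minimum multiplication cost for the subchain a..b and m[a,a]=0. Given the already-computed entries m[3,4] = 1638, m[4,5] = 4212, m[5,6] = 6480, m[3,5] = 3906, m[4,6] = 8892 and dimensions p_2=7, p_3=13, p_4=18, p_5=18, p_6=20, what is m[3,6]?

6426

m[3,6] = min over k∈[3,5] of m[3,k]+m[k+1,6]+p_{2}·p_k·p_{6}.
k=3: 0 + 8892 + 7·13·20 = 10712; k=4: 1638 + 6480 + 7·18·20 = 10638; k=5: 3906 + 0 + 7·18·20 = 6426.
Minimum: 6426 at k=5.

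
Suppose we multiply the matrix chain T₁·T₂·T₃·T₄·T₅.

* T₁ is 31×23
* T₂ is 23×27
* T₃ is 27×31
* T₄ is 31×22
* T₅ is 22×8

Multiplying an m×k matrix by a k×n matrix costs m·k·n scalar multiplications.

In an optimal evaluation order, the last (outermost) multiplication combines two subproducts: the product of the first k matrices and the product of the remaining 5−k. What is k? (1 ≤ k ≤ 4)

Adjacent pairs: T₁T₂ = 31·23·27 = 19251; T₂T₃ = 23·27·31 = 19251; T₃T₄ = 27·31·22 = 18414; T₄T₅ = 31·22·8 = 5456.
Length 3: T₁..T₃: k=1: 0+19251+31·23·31=41354; k=2: 19251+0+31·27·31=45198 → min 41354 | T₂..T₄: k=2: 0+18414+23·27·22=32076; k=3: 19251+0+23·31·22=34937 → min 32076 | T₃..T₅: k=3: 0+5456+27·31·8=12152; k=4: 18414+0+27·22·8=23166 → min 12152.
Length 4: T₁..T₄: k=1: 0+32076+31·23·22=47762; k=2: 19251+18414+31·27·22=56079; k=3: 41354+0+31·31·22=62496 → min 47762 | T₂..T₅: k=2: 0+12152+23·27·8=17120; k=3: 19251+5456+23·31·8=30411; k=4: 32076+0+23·22·8=36124 → min 17120.
Top-level splits: k=1: (T₁..T₁)·(T₂..T₅) → 0+17120+31·23·8 = 22824; k=2: (T₁..T₂)·(T₃..T₅) → 19251+12152+31·27·8 = 38099; k=3: (T₁..T₃)·(T₄..T₅) → 41354+5456+31·31·8 = 54498; k=4: (T₁..T₄)·(T₅..T₅) → 47762+0+31·22·8 = 53218.
Best split is after T₁, i.e. k = 1.

1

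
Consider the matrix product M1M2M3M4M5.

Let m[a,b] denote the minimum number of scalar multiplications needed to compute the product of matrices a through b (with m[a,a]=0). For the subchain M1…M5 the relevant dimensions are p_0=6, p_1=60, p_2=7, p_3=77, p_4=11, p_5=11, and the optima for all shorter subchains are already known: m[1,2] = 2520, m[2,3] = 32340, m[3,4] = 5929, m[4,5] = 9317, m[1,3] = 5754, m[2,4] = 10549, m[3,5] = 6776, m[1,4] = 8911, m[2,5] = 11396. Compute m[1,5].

m[1,5] = min over k∈[1,4] of m[1,k]+m[k+1,5]+p_{0}·p_k·p_{5}.
k=1: 0 + 11396 + 6·60·11 = 15356; k=2: 2520 + 6776 + 6·7·11 = 9758; k=3: 5754 + 9317 + 6·77·11 = 20153; k=4: 8911 + 0 + 6·11·11 = 9637.
Minimum: 9637 at k=4.

9637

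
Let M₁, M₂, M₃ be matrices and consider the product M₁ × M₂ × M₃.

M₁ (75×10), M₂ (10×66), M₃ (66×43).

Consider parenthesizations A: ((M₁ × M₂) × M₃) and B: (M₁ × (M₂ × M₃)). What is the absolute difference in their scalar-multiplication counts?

Order A = ((M₁ × M₂) × M₃): (M₁ × M₂): 75×10 by 10×66 → 75×66, cost 75·10·66 = 49500; ((M₁ × M₂) × M₃): 75×66 by 66×43 → 75×43, cost 75·66·43 = 212850; cumulative 262350. Total 262350.
Order B = (M₁ × (M₂ × M₃)): (M₂ × M₃): 10×66 by 66×43 → 10×43, cost 10·66·43 = 28380; (M₁ × (M₂ × M₃)): 75×10 by 10×43 → 75×43, cost 75·10·43 = 32250; cumulative 60630. Total 60630.
Difference: |262350 − 60630| = 201720.

201720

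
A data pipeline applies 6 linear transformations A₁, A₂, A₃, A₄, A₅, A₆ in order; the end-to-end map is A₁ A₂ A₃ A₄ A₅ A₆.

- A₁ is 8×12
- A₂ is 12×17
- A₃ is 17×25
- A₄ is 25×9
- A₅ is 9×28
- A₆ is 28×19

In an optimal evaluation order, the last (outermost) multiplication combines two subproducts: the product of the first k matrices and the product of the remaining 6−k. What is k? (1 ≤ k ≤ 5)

Adjacent pairs: A₁A₂ = 8·12·17 = 1632; A₂A₃ = 12·17·25 = 5100; A₃A₄ = 17·25·9 = 3825; A₄A₅ = 25·9·28 = 6300; A₅A₆ = 9·28·19 = 4788.
Length 3: A₁..A₃: k=1: 0+5100+8·12·25=7500; k=2: 1632+0+8·17·25=5032 → min 5032 | A₂..A₄: k=2: 0+3825+12·17·9=5661; k=3: 5100+0+12·25·9=7800 → min 5661 | A₃..A₅: k=3: 0+6300+17·25·28=18200; k=4: 3825+0+17·9·28=8109 → min 8109 | A₄..A₆: k=4: 0+4788+25·9·19=9063; k=5: 6300+0+25·28·19=19600 → min 9063.
Length 4: A₁..A₄: k=1: 0+5661+8·12·9=6525; k=2: 1632+3825+8·17·9=6681; k=3: 5032+0+8·25·9=6832 → min 6525 | A₂..A₅: k=2: 0+8109+12·17·28=13821; k=3: 5100+6300+12·25·28=19800; k=4: 5661+0+12·9·28=8685 → min 8685 | A₃..A₆: k=3: 0+9063+17·25·19=17138; k=4: 3825+4788+17·9·19=11520; k=5: 8109+0+17·28·19=17153 → min 11520.
Length 5: A₁..A₅: k=1: 0+8685+8·12·28=11373; k=2: 1632+8109+8·17·28=13549; k=3: 5032+6300+8·25·28=16932; k=4: 6525+0+8·9·28=8541 → min 8541 | A₂..A₆: k=2: 0+11520+12·17·19=15396; k=3: 5100+9063+12·25·19=19863; k=4: 5661+4788+12·9·19=12501; k=5: 8685+0+12·28·19=15069 → min 12501.
Top-level splits: k=1: (A₁..A₁)·(A₂..A₆) → 0+12501+8·12·19 = 14325; k=2: (A₁..A₂)·(A₃..A₆) → 1632+11520+8·17·19 = 15736; k=3: (A₁..A₃)·(A₄..A₆) → 5032+9063+8·25·19 = 17895; k=4: (A₁..A₄)·(A₅..A₆) → 6525+4788+8·9·19 = 12681; k=5: (A₁..A₅)·(A₆..A₆) → 8541+0+8·28·19 = 12797.
Best split is after A₄, i.e. k = 4.

4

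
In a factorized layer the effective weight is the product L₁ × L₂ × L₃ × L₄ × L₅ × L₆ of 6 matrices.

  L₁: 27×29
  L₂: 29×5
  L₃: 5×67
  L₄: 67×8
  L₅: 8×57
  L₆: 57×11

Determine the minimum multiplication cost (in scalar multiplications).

13495

Adjacent pairs: L₁L₂ = 27·29·5 = 3915; L₂L₃ = 29·5·67 = 9715; L₃L₄ = 5·67·8 = 2680; L₄L₅ = 67·8·57 = 30552; L₅L₆ = 8·57·11 = 5016.
Length 3: L₁..L₃: k=1: 0+9715+27·29·67=62176; k=2: 3915+0+27·5·67=12960 → min 12960 | L₂..L₄: k=2: 0+2680+29·5·8=3840; k=3: 9715+0+29·67·8=25259 → min 3840 | L₃..L₅: k=3: 0+30552+5·67·57=49647; k=4: 2680+0+5·8·57=4960 → min 4960 | L₄..L₆: k=4: 0+5016+67·8·11=10912; k=5: 30552+0+67·57·11=72561 → min 10912.
Length 4: L₁..L₄: k=1: 0+3840+27·29·8=10104; k=2: 3915+2680+27·5·8=7675; k=3: 12960+0+27·67·8=27432 → min 7675 | L₂..L₅: k=2: 0+4960+29·5·57=13225; k=3: 9715+30552+29·67·57=151018; k=4: 3840+0+29·8·57=17064 → min 13225 | L₃..L₆: k=3: 0+10912+5·67·11=14597; k=4: 2680+5016+5·8·11=8136; k=5: 4960+0+5·57·11=8095 → min 8095.
Length 5: L₁..L₅: k=1: 0+13225+27·29·57=57856; k=2: 3915+4960+27·5·57=16570; k=3: 12960+30552+27·67·57=146625; k=4: 7675+0+27·8·57=19987 → min 16570 | L₂..L₆: k=2: 0+8095+29·5·11=9690; k=3: 9715+10912+29·67·11=42000; k=4: 3840+5016+29·8·11=11408; k=5: 13225+0+29·57·11=31408 → min 9690.
Length 6: L₁..L₆: k=1: 0+9690+27·29·11=18303; k=2: 3915+8095+27·5·11=13495; k=3: 12960+10912+27·67·11=43771; k=4: 7675+5016+27·8·11=15067; k=5: 16570+0+27·57·11=33499 → min 13495.
Optimal order: ((L₁ × L₂) × (((L₃ × L₄) × L₅) × L₆)) with cost 13495.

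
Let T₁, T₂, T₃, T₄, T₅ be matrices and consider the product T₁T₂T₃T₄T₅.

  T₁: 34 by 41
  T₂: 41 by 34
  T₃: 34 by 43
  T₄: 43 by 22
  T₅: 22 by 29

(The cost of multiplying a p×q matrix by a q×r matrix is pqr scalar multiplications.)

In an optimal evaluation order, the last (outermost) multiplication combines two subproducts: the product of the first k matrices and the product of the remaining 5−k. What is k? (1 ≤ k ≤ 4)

Adjacent pairs: T₁T₂ = 34·41·34 = 47396; T₂T₃ = 41·34·43 = 59942; T₃T₄ = 34·43·22 = 32164; T₄T₅ = 43·22·29 = 27434.
Length 3: T₁..T₃: k=1: 0+59942+34·41·43=119884; k=2: 47396+0+34·34·43=97104 → min 97104 | T₂..T₄: k=2: 0+32164+41·34·22=62832; k=3: 59942+0+41·43·22=98728 → min 62832 | T₃..T₅: k=3: 0+27434+34·43·29=69832; k=4: 32164+0+34·22·29=53856 → min 53856.
Length 4: T₁..T₄: k=1: 0+62832+34·41·22=93500; k=2: 47396+32164+34·34·22=104992; k=3: 97104+0+34·43·22=129268 → min 93500 | T₂..T₅: k=2: 0+53856+41·34·29=94282; k=3: 59942+27434+41·43·29=138503; k=4: 62832+0+41·22·29=88990 → min 88990.
Top-level splits: k=1: (T₁..T₁)·(T₂..T₅) → 0+88990+34·41·29 = 129416; k=2: (T₁..T₂)·(T₃..T₅) → 47396+53856+34·34·29 = 134776; k=3: (T₁..T₃)·(T₄..T₅) → 97104+27434+34·43·29 = 166936; k=4: (T₁..T₄)·(T₅..T₅) → 93500+0+34·22·29 = 115192.
Best split is after T₄, i.e. k = 4.

4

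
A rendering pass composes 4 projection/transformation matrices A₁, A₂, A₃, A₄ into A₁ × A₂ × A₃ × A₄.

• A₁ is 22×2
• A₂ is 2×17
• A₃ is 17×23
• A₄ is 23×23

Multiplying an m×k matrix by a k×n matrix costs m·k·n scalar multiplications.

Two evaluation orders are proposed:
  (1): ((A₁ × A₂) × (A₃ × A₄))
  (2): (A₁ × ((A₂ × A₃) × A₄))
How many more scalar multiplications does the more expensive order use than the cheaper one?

Order (1) = ((A₁ × A₂) × (A₃ × A₄)): (A₁ × A₂): 22×2 by 2×17 → 22×17, cost 22·2·17 = 748; (A₃ × A₄): 17×23 by 23×23 → 17×23, cost 17·23·23 = 8993; ((A₁ × A₂) × (A₃ × A₄)): 22×17 by 17×23 → 22×23, cost 22·17·23 = 8602; cumulative 18343. Total 18343.
Order (2) = (A₁ × ((A₂ × A₃) × A₄)): (A₂ × A₃): 2×17 by 17×23 → 2×23, cost 2·17·23 = 782; ((A₂ × A₃) × A₄): 2×23 by 23×23 → 2×23, cost 2·23·23 = 1058; cumulative 1840; (A₁ × ((A₂ × A₃) × A₄)): 22×2 by 2×23 → 22×23, cost 22·2·23 = 1012; cumulative 2852. Total 2852.
Difference: |18343 − 2852| = 15491.

15491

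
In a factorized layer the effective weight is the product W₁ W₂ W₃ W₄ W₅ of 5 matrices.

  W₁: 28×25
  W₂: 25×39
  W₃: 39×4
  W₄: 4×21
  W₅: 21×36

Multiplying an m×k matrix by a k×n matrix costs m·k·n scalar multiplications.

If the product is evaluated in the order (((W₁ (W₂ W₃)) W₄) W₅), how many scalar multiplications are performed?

30220

(W₂ W₃): 25×39 by 39×4 → 25×4, cost 25·39·4 = 3900
(W₁ (W₂ W₃)): 28×25 by 25×4 → 28×4, cost 28·25·4 = 2800; cumulative 6700
((W₁ (W₂ W₃)) W₄): 28×4 by 4×21 → 28×21, cost 28·4·21 = 2352; cumulative 9052
(((W₁ (W₂ W₃)) W₄) W₅): 28×21 by 21×36 → 28×36, cost 28·21·36 = 21168; cumulative 30220
Total: 30220 scalar multiplications.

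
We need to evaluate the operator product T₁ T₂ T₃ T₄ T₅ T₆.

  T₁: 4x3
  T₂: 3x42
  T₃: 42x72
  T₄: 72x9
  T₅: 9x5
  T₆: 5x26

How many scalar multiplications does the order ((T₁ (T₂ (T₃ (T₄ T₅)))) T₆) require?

(T₄ T₅): 72×9 by 9×5 → 72×5, cost 72·9·5 = 3240
(T₃ (T₄ T₅)): 42×72 by 72×5 → 42×5, cost 42·72·5 = 15120; cumulative 18360
(T₂ (T₃ (T₄ T₅))): 3×42 by 42×5 → 3×5, cost 3·42·5 = 630; cumulative 18990
(T₁ (T₂ (T₃ (T₄ T₅)))): 4×3 by 3×5 → 4×5, cost 4·3·5 = 60; cumulative 19050
((T₁ (T₂ (T₃ (T₄ T₅)))) T₆): 4×5 by 5×26 → 4×26, cost 4·5·26 = 520; cumulative 19570
Total: 19570 scalar multiplications.

19570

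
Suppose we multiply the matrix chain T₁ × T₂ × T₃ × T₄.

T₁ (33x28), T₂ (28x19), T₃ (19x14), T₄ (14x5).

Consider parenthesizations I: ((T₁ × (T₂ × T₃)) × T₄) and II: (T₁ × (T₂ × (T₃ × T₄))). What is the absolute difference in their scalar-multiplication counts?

Order I = ((T₁ × (T₂ × T₃)) × T₄): (T₂ × T₃): 28×19 by 19×14 → 28×14, cost 28·19·14 = 7448; (T₁ × (T₂ × T₃)): 33×28 by 28×14 → 33×14, cost 33·28·14 = 12936; cumulative 20384; ((T₁ × (T₂ × T₃)) × T₄): 33×14 by 14×5 → 33×5, cost 33·14·5 = 2310; cumulative 22694. Total 22694.
Order II = (T₁ × (T₂ × (T₃ × T₄))): (T₃ × T₄): 19×14 by 14×5 → 19×5, cost 19·14·5 = 1330; (T₂ × (T₃ × T₄)): 28×19 by 19×5 → 28×5, cost 28·19·5 = 2660; cumulative 3990; (T₁ × (T₂ × (T₃ × T₄))): 33×28 by 28×5 → 33×5, cost 33·28·5 = 4620; cumulative 8610. Total 8610.
Difference: |22694 − 8610| = 14084.

14084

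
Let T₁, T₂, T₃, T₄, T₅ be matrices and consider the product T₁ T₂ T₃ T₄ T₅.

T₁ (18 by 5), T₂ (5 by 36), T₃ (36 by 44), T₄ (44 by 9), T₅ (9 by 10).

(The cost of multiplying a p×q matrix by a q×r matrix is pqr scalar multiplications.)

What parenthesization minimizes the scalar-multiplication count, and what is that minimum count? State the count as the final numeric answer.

Adjacent pairs: T₁T₂ = 18·5·36 = 3240; T₂T₃ = 5·36·44 = 7920; T₃T₄ = 36·44·9 = 14256; T₄T₅ = 44·9·10 = 3960.
Length 3: T₁..T₃: k=1: 0+7920+18·5·44=11880; k=2: 3240+0+18·36·44=31752 → min 11880 | T₂..T₄: k=2: 0+14256+5·36·9=15876; k=3: 7920+0+5·44·9=9900 → min 9900 | T₃..T₅: k=3: 0+3960+36·44·10=19800; k=4: 14256+0+36·9·10=17496 → min 17496.
Length 4: T₁..T₄: k=1: 0+9900+18·5·9=10710; k=2: 3240+14256+18·36·9=23328; k=3: 11880+0+18·44·9=19008 → min 10710 | T₂..T₅: k=2: 0+17496+5·36·10=19296; k=3: 7920+3960+5·44·10=14080; k=4: 9900+0+5·9·10=10350 → min 10350.
Length 5: T₁..T₅: k=1: 0+10350+18·5·10=11250; k=2: 3240+17496+18·36·10=27216; k=3: 11880+3960+18·44·10=23760; k=4: 10710+0+18·9·10=12330 → min 11250.
Optimal parenthesization: (T₁ (((T₂ T₃) T₄) T₅)) with cost 11250.

11250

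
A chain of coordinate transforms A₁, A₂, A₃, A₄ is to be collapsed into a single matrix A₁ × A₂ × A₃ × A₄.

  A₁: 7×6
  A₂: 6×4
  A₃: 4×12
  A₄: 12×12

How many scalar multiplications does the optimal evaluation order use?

1080

Adjacent pairs: A₁A₂ = 7·6·4 = 168; A₂A₃ = 6·4·12 = 288; A₃A₄ = 4·12·12 = 576.
Length 3: A₁..A₃: k=1: 0+288+7·6·12=792; k=2: 168+0+7·4·12=504 → min 504 | A₂..A₄: k=2: 0+576+6·4·12=864; k=3: 288+0+6·12·12=1152 → min 864.
Length 4: A₁..A₄: k=1: 0+864+7·6·12=1368; k=2: 168+576+7·4·12=1080; k=3: 504+0+7·12·12=1512 → min 1080.
Optimal order: ((A₁ × A₂) × (A₃ × A₄)) with cost 1080.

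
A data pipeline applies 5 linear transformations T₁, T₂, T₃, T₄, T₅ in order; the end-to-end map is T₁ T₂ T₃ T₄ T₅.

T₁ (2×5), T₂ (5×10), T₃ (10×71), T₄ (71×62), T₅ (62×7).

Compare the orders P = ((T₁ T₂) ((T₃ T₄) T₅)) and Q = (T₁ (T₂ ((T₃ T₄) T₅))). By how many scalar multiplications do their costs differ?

Order P = ((T₁ T₂) ((T₃ T₄) T₅)): (T₁ T₂): 2×5 by 5×10 → 2×10, cost 2·5·10 = 100; (T₃ T₄): 10×71 by 71×62 → 10×62, cost 10·71·62 = 44020; ((T₃ T₄) T₅): 10×62 by 62×7 → 10×7, cost 10·62·7 = 4340; cumulative 48360; ((T₁ T₂) ((T₃ T₄) T₅)): 2×10 by 10×7 → 2×7, cost 2·10·7 = 140; cumulative 48600. Total 48600.
Order Q = (T₁ (T₂ ((T₃ T₄) T₅))): (T₃ T₄): 10×71 by 71×62 → 10×62, cost 10·71·62 = 44020; ((T₃ T₄) T₅): 10×62 by 62×7 → 10×7, cost 10·62·7 = 4340; cumulative 48360; (T₂ ((T₃ T₄) T₅)): 5×10 by 10×7 → 5×7, cost 5·10·7 = 350; cumulative 48710; (T₁ (T₂ ((T₃ T₄) T₅))): 2×5 by 5×7 → 2×7, cost 2·5·7 = 70; cumulative 48780. Total 48780.
Difference: |48600 − 48780| = 180.

180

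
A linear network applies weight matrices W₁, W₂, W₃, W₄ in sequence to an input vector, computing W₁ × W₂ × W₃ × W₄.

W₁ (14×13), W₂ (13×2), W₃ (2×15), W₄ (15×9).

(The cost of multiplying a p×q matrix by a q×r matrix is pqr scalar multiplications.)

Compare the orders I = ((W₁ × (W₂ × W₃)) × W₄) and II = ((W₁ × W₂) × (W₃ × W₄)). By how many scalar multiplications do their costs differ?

Order I = ((W₁ × (W₂ × W₃)) × W₄): (W₂ × W₃): 13×2 by 2×15 → 13×15, cost 13·2·15 = 390; (W₁ × (W₂ × W₃)): 14×13 by 13×15 → 14×15, cost 14·13·15 = 2730; cumulative 3120; ((W₁ × (W₂ × W₃)) × W₄): 14×15 by 15×9 → 14×9, cost 14·15·9 = 1890; cumulative 5010. Total 5010.
Order II = ((W₁ × W₂) × (W₃ × W₄)): (W₁ × W₂): 14×13 by 13×2 → 14×2, cost 14·13·2 = 364; (W₃ × W₄): 2×15 by 15×9 → 2×9, cost 2·15·9 = 270; ((W₁ × W₂) × (W₃ × W₄)): 14×2 by 2×9 → 14×9, cost 14·2·9 = 252; cumulative 886. Total 886.
Difference: |5010 − 886| = 4124.

4124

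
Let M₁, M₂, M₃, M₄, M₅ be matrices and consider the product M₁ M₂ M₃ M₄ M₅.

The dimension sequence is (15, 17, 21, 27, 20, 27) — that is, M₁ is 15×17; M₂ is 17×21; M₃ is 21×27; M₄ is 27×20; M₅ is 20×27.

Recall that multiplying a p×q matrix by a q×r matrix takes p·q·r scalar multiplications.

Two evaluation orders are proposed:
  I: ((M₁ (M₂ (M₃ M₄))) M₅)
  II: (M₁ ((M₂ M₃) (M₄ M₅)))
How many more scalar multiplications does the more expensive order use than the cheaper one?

Order I = ((M₁ (M₂ (M₃ M₄))) M₅): (M₃ M₄): 21×27 by 27×20 → 21×20, cost 21·27·20 = 11340; (M₂ (M₃ M₄)): 17×21 by 21×20 → 17×20, cost 17·21·20 = 7140; cumulative 18480; (M₁ (M₂ (M₃ M₄))): 15×17 by 17×20 → 15×20, cost 15·17·20 = 5100; cumulative 23580; ((M₁ (M₂ (M₃ M₄))) M₅): 15×20 by 20×27 → 15×27, cost 15·20·27 = 8100; cumulative 31680. Total 31680.
Order II = (M₁ ((M₂ M₃) (M₄ M₅))): (M₂ M₃): 17×21 by 21×27 → 17×27, cost 17·21·27 = 9639; (M₄ M₅): 27×20 by 20×27 → 27×27, cost 27·20·27 = 14580; ((M₂ M₃) (M₄ M₅)): 17×27 by 27×27 → 17×27, cost 17·27·27 = 12393; cumulative 36612; (M₁ ((M₂ M₃) (M₄ M₅))): 15×17 by 17×27 → 15×27, cost 15·17·27 = 6885; cumulative 43497. Total 43497.
Difference: |31680 − 43497| = 11817.

11817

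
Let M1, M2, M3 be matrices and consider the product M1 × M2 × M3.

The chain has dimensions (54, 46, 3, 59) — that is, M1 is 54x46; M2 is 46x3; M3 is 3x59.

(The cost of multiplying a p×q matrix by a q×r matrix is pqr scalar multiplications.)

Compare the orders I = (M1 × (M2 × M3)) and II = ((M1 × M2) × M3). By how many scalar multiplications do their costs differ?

137688

Order I = (M1 × (M2 × M3)): (M2 × M3): 46×3 by 3×59 → 46×59, cost 46·3·59 = 8142; (M1 × (M2 × M3)): 54×46 by 46×59 → 54×59, cost 54·46·59 = 146556; cumulative 154698. Total 154698.
Order II = ((M1 × M2) × M3): (M1 × M2): 54×46 by 46×3 → 54×3, cost 54·46·3 = 7452; ((M1 × M2) × M3): 54×3 by 3×59 → 54×59, cost 54·3·59 = 9558; cumulative 17010. Total 17010.
Difference: |154698 − 17010| = 137688.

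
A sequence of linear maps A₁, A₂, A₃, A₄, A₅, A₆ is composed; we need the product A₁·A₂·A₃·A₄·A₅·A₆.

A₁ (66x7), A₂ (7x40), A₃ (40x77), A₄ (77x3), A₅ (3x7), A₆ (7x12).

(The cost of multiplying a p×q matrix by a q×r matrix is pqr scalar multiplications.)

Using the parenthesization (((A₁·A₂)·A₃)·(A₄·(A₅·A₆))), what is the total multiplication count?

285768

(A₁·A₂): 66×7 by 7×40 → 66×40, cost 66·7·40 = 18480
((A₁·A₂)·A₃): 66×40 by 40×77 → 66×77, cost 66·40·77 = 203280; cumulative 221760
(A₅·A₆): 3×7 by 7×12 → 3×12, cost 3·7·12 = 252
(A₄·(A₅·A₆)): 77×3 by 3×12 → 77×12, cost 77·3·12 = 2772; cumulative 3024
(((A₁·A₂)·A₃)·(A₄·(A₅·A₆))): 66×77 by 77×12 → 66×12, cost 66·77·12 = 60984; cumulative 285768
Total: 285768 scalar multiplications.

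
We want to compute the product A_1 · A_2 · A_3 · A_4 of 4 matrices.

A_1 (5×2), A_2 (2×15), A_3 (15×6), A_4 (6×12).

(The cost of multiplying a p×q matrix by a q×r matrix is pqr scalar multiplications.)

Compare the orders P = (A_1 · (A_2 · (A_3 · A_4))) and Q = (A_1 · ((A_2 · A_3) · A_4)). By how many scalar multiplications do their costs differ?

1116

Order P = (A_1 · (A_2 · (A_3 · A_4))): (A_3 · A_4): 15×6 by 6×12 → 15×12, cost 15·6·12 = 1080; (A_2 · (A_3 · A_4)): 2×15 by 15×12 → 2×12, cost 2·15·12 = 360; cumulative 1440; (A_1 · (A_2 · (A_3 · A_4))): 5×2 by 2×12 → 5×12, cost 5·2·12 = 120; cumulative 1560. Total 1560.
Order Q = (A_1 · ((A_2 · A_3) · A_4)): (A_2 · A_3): 2×15 by 15×6 → 2×6, cost 2·15·6 = 180; ((A_2 · A_3) · A_4): 2×6 by 6×12 → 2×12, cost 2·6·12 = 144; cumulative 324; (A_1 · ((A_2 · A_3) · A_4)): 5×2 by 2×12 → 5×12, cost 5·2·12 = 120; cumulative 444. Total 444.
Difference: |1560 − 444| = 1116.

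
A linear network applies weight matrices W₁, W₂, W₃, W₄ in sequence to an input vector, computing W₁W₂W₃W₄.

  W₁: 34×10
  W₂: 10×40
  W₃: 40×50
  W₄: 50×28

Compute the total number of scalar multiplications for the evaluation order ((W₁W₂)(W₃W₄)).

(W₁W₂): 34×10 by 10×40 → 34×40, cost 34·10·40 = 13600
(W₃W₄): 40×50 by 50×28 → 40×28, cost 40·50·28 = 56000
((W₁W₂)(W₃W₄)): 34×40 by 40×28 → 34×28, cost 34·40·28 = 38080; cumulative 107680
Total: 107680 scalar multiplications.

107680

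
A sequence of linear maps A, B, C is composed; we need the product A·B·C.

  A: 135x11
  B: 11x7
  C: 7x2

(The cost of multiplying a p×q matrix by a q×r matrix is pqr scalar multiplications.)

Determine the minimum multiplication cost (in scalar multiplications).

Order (A·(B·C)): (B·C): 11×7 by 7×2 → 11×2, cost 11·7·2 = 154; (A·(B·C)): 135×11 by 11×2 → 135×2, cost 135·11·2 = 2970; cumulative 3124. Total 3124.
Order ((A·B)·C): (A·B): 135×11 by 11×7 → 135×7, cost 135·11·7 = 10395; ((A·B)·C): 135×7 by 7×2 → 135×2, cost 135·7·2 = 1890; cumulative 12285. Total 12285.
Minimum: 3124.

3124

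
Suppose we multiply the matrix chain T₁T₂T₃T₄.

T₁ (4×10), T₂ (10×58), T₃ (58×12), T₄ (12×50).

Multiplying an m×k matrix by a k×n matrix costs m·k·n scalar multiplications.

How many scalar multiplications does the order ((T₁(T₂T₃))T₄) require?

(T₂T₃): 10×58 by 58×12 → 10×12, cost 10·58·12 = 6960
(T₁(T₂T₃)): 4×10 by 10×12 → 4×12, cost 4·10·12 = 480; cumulative 7440
((T₁(T₂T₃))T₄): 4×12 by 12×50 → 4×50, cost 4·12·50 = 2400; cumulative 9840
Total: 9840 scalar multiplications.

9840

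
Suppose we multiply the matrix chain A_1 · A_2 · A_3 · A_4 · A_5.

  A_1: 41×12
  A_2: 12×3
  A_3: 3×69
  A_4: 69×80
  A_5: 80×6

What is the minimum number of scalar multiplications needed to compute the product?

Adjacent pairs: A_1A_2 = 41·12·3 = 1476; A_2A_3 = 12·3·69 = 2484; A_3A_4 = 3·69·80 = 16560; A_4A_5 = 69·80·6 = 33120.
Length 3: A_1..A_3: k=1: 0+2484+41·12·69=36432; k=2: 1476+0+41·3·69=9963 → min 9963 | A_2..A_4: k=2: 0+16560+12·3·80=19440; k=3: 2484+0+12·69·80=68724 → min 19440 | A_3..A_5: k=3: 0+33120+3·69·6=34362; k=4: 16560+0+3·80·6=18000 → min 18000.
Length 4: A_1..A_4: k=1: 0+19440+41·12·80=58800; k=2: 1476+16560+41·3·80=27876; k=3: 9963+0+41·69·80=236283 → min 27876 | A_2..A_5: k=2: 0+18000+12·3·6=18216; k=3: 2484+33120+12·69·6=40572; k=4: 19440+0+12·80·6=25200 → min 18216.
Length 5: A_1..A_5: k=1: 0+18216+41·12·6=21168; k=2: 1476+18000+41·3·6=20214; k=3: 9963+33120+41·69·6=60057; k=4: 27876+0+41·80·6=47556 → min 20214.
Optimal order: ((A_1 · A_2) · ((A_3 · A_4) · A_5)) with cost 20214.

20214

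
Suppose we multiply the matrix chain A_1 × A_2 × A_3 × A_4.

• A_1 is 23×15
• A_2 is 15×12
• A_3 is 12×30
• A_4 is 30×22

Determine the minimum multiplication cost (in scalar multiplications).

Adjacent pairs: A_1A_2 = 23·15·12 = 4140; A_2A_3 = 15·12·30 = 5400; A_3A_4 = 12·30·22 = 7920.
Length 3: A_1..A_3: k=1: 0+5400+23·15·30=15750; k=2: 4140+0+23·12·30=12420 → min 12420 | A_2..A_4: k=2: 0+7920+15·12·22=11880; k=3: 5400+0+15·30·22=15300 → min 11880.
Length 4: A_1..A_4: k=1: 0+11880+23·15·22=19470; k=2: 4140+7920+23·12·22=18132; k=3: 12420+0+23·30·22=27600 → min 18132.
Optimal order: ((A_1 × A_2) × (A_3 × A_4)) with cost 18132.

18132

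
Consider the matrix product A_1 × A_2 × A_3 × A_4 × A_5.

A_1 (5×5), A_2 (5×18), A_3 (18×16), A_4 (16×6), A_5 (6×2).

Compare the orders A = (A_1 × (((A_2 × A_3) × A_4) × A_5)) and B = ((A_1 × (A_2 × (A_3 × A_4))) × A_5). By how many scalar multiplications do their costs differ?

448

Order A = (A_1 × (((A_2 × A_3) × A_4) × A_5)): (A_2 × A_3): 5×18 by 18×16 → 5×16, cost 5·18·16 = 1440; ((A_2 × A_3) × A_4): 5×16 by 16×6 → 5×6, cost 5·16·6 = 480; cumulative 1920; (((A_2 × A_3) × A_4) × A_5): 5×6 by 6×2 → 5×2, cost 5·6·2 = 60; cumulative 1980; (A_1 × (((A_2 × A_3) × A_4) × A_5)): 5×5 by 5×2 → 5×2, cost 5·5·2 = 50; cumulative 2030. Total 2030.
Order B = ((A_1 × (A_2 × (A_3 × A_4))) × A_5): (A_3 × A_4): 18×16 by 16×6 → 18×6, cost 18·16·6 = 1728; (A_2 × (A_3 × A_4)): 5×18 by 18×6 → 5×6, cost 5·18·6 = 540; cumulative 2268; (A_1 × (A_2 × (A_3 × A_4))): 5×5 by 5×6 → 5×6, cost 5·5·6 = 150; cumulative 2418; ((A_1 × (A_2 × (A_3 × A_4))) × A_5): 5×6 by 6×2 → 5×2, cost 5·6·2 = 60; cumulative 2478. Total 2478.
Difference: |2030 − 2478| = 448.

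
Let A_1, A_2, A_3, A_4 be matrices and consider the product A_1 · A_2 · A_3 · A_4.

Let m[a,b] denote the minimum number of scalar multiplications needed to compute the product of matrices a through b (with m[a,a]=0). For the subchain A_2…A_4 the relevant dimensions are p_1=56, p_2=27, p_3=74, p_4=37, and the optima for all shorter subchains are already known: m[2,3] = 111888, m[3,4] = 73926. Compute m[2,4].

129870

m[2,4] = min over k∈[2,3] of m[2,k]+m[k+1,4]+p_{1}·p_k·p_{4}.
k=2: 0 + 73926 + 56·27·37 = 129870; k=3: 111888 + 0 + 56·74·37 = 265216.
Minimum: 129870 at k=2.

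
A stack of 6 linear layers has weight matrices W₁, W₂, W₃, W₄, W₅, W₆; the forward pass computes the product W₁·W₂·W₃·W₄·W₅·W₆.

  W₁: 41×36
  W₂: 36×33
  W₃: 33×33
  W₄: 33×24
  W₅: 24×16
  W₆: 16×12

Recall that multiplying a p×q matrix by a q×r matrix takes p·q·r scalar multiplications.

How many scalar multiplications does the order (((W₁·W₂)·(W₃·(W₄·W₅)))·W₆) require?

(W₁·W₂): 41×36 by 36×33 → 41×33, cost 41·36·33 = 48708
(W₄·W₅): 33×24 by 24×16 → 33×16, cost 33·24·16 = 12672
(W₃·(W₄·W₅)): 33×33 by 33×16 → 33×16, cost 33·33·16 = 17424; cumulative 30096
((W₁·W₂)·(W₃·(W₄·W₅))): 41×33 by 33×16 → 41×16, cost 41·33·16 = 21648; cumulative 100452
(((W₁·W₂)·(W₃·(W₄·W₅)))·W₆): 41×16 by 16×12 → 41×12, cost 41·16·12 = 7872; cumulative 108324
Total: 108324 scalar multiplications.

108324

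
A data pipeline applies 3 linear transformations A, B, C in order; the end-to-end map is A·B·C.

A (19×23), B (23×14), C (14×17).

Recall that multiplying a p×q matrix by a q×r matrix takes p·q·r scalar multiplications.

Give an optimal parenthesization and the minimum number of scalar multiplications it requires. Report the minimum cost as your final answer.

(A·(B·C)): cost 12903.
((A·B)·C): cost 10640.
Optimal: ((A·B)·C) with cost 10640.

10640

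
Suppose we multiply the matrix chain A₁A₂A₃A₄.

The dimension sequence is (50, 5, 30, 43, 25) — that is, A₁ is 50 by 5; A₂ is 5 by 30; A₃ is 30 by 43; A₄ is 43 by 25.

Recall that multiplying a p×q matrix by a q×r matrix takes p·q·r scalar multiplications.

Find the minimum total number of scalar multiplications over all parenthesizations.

Adjacent pairs: A₁A₂ = 50·5·30 = 7500; A₂A₃ = 5·30·43 = 6450; A₃A₄ = 30·43·25 = 32250.
Length 3: A₁..A₃: k=1: 0+6450+50·5·43=17200; k=2: 7500+0+50·30·43=72000 → min 17200 | A₂..A₄: k=2: 0+32250+5·30·25=36000; k=3: 6450+0+5·43·25=11825 → min 11825.
Length 4: A₁..A₄: k=1: 0+11825+50·5·25=18075; k=2: 7500+32250+50·30·25=77250; k=3: 17200+0+50·43·25=70950 → min 18075.
Optimal order: (A₁((A₂A₃)A₄)) with cost 18075.

18075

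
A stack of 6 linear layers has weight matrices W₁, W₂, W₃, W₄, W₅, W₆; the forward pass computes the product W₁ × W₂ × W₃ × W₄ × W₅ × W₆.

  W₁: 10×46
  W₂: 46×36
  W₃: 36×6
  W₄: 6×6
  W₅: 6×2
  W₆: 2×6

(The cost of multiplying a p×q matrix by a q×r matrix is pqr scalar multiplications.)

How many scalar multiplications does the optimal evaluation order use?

Adjacent pairs: W₁W₂ = 10·46·36 = 16560; W₂W₃ = 46·36·6 = 9936; W₃W₄ = 36·6·6 = 1296; W₄W₅ = 6·6·2 = 72; W₅W₆ = 6·2·6 = 72.
Length 3: W₁..W₃: k=1: 0+9936+10·46·6=12696; k=2: 16560+0+10·36·6=18720 → min 12696 | W₂..W₄: k=2: 0+1296+46·36·6=11232; k=3: 9936+0+46·6·6=11592 → min 11232 | W₃..W₅: k=3: 0+72+36·6·2=504; k=4: 1296+0+36·6·2=1728 → min 504 | W₄..W₆: k=4: 0+72+6·6·6=288; k=5: 72+0+6·2·6=144 → min 144.
Length 4: W₁..W₄: k=1: 0+11232+10·46·6=13992; k=2: 16560+1296+10·36·6=20016; k=3: 12696+0+10·6·6=13056 → min 13056 | W₂..W₅: k=2: 0+504+46·36·2=3816; k=3: 9936+72+46·6·2=10560; k=4: 11232+0+46·6·2=11784 → min 3816 | W₃..W₆: k=3: 0+144+36·6·6=1440; k=4: 1296+72+36·6·6=2664; k=5: 504+0+36·2·6=936 → min 936.
Length 5: W₁..W₅: k=1: 0+3816+10·46·2=4736; k=2: 16560+504+10·36·2=17784; k=3: 12696+72+10·6·2=12888; k=4: 13056+0+10·6·2=13176 → min 4736 | W₂..W₆: k=2: 0+936+46·36·6=10872; k=3: 9936+144+46·6·6=11736; k=4: 11232+72+46·6·6=12960; k=5: 3816+0+46·2·6=4368 → min 4368.
Length 6: W₁..W₆: k=1: 0+4368+10·46·6=7128; k=2: 16560+936+10·36·6=19656; k=3: 12696+144+10·6·6=13200; k=4: 13056+72+10·6·6=13488; k=5: 4736+0+10·2·6=4856 → min 4856.
Optimal order: ((W₁ × (W₂ × (W₃ × (W₄ × W₅)))) × W₆) with cost 4856.

4856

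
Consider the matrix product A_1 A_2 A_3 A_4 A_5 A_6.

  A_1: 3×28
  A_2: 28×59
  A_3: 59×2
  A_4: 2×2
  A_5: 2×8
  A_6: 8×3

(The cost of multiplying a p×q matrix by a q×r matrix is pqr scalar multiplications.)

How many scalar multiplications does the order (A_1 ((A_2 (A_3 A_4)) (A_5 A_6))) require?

4008

(A_3 A_4): 59×2 by 2×2 → 59×2, cost 59·2·2 = 236
(A_2 (A_3 A_4)): 28×59 by 59×2 → 28×2, cost 28·59·2 = 3304; cumulative 3540
(A_5 A_6): 2×8 by 8×3 → 2×3, cost 2·8·3 = 48
((A_2 (A_3 A_4)) (A_5 A_6)): 28×2 by 2×3 → 28×3, cost 28·2·3 = 168; cumulative 3756
(A_1 ((A_2 (A_3 A_4)) (A_5 A_6))): 3×28 by 28×3 → 3×3, cost 3·28·3 = 252; cumulative 4008
Total: 4008 scalar multiplications.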